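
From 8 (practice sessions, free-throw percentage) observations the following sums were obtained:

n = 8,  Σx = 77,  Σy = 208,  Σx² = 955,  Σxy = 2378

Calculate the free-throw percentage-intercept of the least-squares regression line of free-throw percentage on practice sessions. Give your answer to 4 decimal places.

Sxx = Σx² − (Σx)²/n = 955 − 741.125 = 213.875
Sxy = Σxy − (Σx)(Σy)/n = 2378 − 2002 = 376
b = Sxy/Sxx = 376/213.875 = 1.758036
a = ȳ − b·x̄ = 26 − 1.758036·9.625 = 9.078901

9.0789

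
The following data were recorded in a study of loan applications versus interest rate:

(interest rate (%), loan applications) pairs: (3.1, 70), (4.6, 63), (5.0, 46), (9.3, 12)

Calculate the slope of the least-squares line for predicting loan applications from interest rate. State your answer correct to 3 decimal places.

n = 4, Σx = 22, Σy = 191, Σxy = 848.4, Σx² = 142.26
Sxx = Σx² − (Σx)²/n = 142.26 − 121 = 21.26
Sxy = Σxy − (Σx)(Σy)/n = 848.4 − 1050.5 = -202.1
b = Sxy/Sxx = -202.1/21.26 = -9.506115

-9.506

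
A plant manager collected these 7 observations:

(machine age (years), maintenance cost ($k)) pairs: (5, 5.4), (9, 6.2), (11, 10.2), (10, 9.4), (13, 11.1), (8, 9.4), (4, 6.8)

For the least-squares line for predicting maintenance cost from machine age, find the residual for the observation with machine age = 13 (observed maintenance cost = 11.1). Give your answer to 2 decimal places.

0.28

n = 7, Σx = 60, Σy = 58.5, Σxy = 535.7, Σx² = 576
Sxx = Σx² − (Σx)²/n = 576 − 514.285714 = 61.714286
Sxy = Σxy − (Σx)(Σy)/n = 535.7 − 501.428571 = 34.271429
b = Sxy/Sxx = 34.271429/61.714286 = 0.555324
a = ȳ − b·x̄ = 8.357143 − 0.555324·8.571429 = 3.597222
ŷ(13) = 3.597222 + 0.555324·13 = 10.816435
residual = y − ŷ = 11.1 − 10.816435 = 0.283565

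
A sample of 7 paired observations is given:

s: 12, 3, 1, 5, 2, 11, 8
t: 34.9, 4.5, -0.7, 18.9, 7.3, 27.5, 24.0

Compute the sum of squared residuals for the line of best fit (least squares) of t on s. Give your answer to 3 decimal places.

n = 7, Σx = 42, Σy = 116.4, Σxy = 1035.2, Σx² = 368, Σy² = 2981.5
Sxx = Σx² − (Σx)²/n = 368 − 252 = 116
Sxy = Σxy − (Σx)(Σy)/n = 1035.2 − 698.4 = 336.8
Syy = Σy² − (Σy)²/n = 2981.5 − 1935.565714 = 1045.934286
b = Sxy/Sxx = 336.8/116 = 2.903448
SSE = Syy − b·Sxy = 1045.934286 − 2.903448·336.8 = 68.052906

68.053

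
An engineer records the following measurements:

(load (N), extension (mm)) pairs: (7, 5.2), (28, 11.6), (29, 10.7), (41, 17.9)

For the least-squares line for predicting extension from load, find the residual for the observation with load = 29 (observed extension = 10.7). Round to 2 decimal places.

n = 4, Σx = 105, Σy = 45.4, Σxy = 1405.4, Σx² = 3355
Sxx = Σx² − (Σx)²/n = 3355 − 2756.25 = 598.75
Sxy = Σxy − (Σx)(Σy)/n = 1405.4 − 1191.75 = 213.65
b = Sxy/Sxx = 213.65/598.75 = 0.356827
a = ȳ − b·x̄ = 11.35 − 0.356827·26.25 = 1.983299
ŷ(29) = 1.983299 + 0.356827·29 = 12.331273
residual = y − ŷ = 10.7 − 12.331273 = -1.631273

-1.63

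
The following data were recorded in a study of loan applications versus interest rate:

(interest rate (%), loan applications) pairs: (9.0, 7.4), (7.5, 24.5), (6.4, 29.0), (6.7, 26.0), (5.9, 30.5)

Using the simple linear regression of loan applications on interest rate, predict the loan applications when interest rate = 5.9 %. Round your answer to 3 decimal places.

n = 5, Σx = 35.5, Σy = 117.4, Σxy = 790.1, Σx² = 257.91
Sxx = Σx² − (Σx)²/n = 257.91 − 252.05 = 5.86
Sxy = Σxy − (Σx)(Σy)/n = 790.1 − 833.54 = -43.44
b = Sxy/Sxx = -43.44/5.86 = -7.412969
a = ȳ − b·x̄ = 23.48 − (-7.412969)·7.1 = 76.112082
ŷ(5.9) = a + b·5.9 = 76.112082 + (-7.412969)·5.9 = 32.375563

32.376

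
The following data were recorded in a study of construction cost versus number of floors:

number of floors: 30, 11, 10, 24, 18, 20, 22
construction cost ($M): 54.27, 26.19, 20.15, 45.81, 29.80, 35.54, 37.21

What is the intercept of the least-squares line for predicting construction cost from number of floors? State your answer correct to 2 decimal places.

4.77

n = 7, Σx = 135, Σy = 248.97, Σxy = 5282.95, Σx² = 2905
Sxx = Σx² − (Σx)²/n = 2905 − 2603.571429 = 301.428571
Sxy = Σxy − (Σx)(Σy)/n = 5282.95 − 4801.564286 = 481.385714
b = Sxy/Sxx = 481.385714/301.428571 = 1.597014
a = ȳ − b·x̄ = 35.567143 − 1.597014·19.285714 = 4.767583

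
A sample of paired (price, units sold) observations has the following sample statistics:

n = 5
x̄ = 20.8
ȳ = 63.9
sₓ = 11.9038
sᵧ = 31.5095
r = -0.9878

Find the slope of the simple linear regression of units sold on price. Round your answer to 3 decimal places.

-2.615

b = r · sᵧ/sₓ = -0.9878 · 31.5095/11.9038 = -2.614718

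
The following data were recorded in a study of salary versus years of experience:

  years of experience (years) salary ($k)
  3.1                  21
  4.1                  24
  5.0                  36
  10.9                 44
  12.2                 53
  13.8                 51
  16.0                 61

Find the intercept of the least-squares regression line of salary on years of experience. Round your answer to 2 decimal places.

n = 7, Σx = 65.1, Σy = 290, Σxy = 3149.5, Σx² = 765.51
Sxx = Σx² − (Σx)²/n = 765.51 − 605.43 = 160.08
Sxy = Σxy − (Σx)(Σy)/n = 3149.5 − 2697 = 452.5
b = Sxy/Sxx = 452.5/160.08 = 2.826712
a = ȳ − b·x̄ = 41.428571 − 2.826712·9.3 = 15.140153

15.14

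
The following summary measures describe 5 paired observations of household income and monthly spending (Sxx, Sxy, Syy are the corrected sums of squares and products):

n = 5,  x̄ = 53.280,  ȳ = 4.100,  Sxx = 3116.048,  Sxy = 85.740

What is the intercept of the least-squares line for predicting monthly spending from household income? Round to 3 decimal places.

2.634

b = Sxy/Sxx = 85.74/3116.048 = 0.027516
a = ȳ − b·x̄ = 4.1 − 0.027516·53.28 = 2.633968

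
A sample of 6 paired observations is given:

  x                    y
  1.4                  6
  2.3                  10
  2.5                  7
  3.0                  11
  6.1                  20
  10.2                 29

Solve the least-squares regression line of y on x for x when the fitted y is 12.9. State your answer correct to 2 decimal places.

n = 6, Σx = 25.5, Σy = 83, Σxy = 499.7, Σx² = 163.75
Sxx = Σx² − (Σx)²/n = 163.75 − 108.375 = 55.375
Sxy = Σxy − (Σx)(Σy)/n = 499.7 − 352.75 = 146.95
b = Sxy/Sxx = 146.95/55.375 = 2.653725
a = ȳ − b·x̄ = 13.833333 − 2.653725·4.25 = 2.555004
Set a + b·x = 12.9: x = (12.9 − 2.555004) / 2.653725 = 3.898293

3.90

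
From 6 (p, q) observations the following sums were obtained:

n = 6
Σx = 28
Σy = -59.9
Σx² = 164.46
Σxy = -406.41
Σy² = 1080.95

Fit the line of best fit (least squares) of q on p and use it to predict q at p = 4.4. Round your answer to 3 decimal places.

Sxx = Σx² − (Σx)²/n = 164.46 − 130.666667 = 33.793333
Sxy = Σxy − (Σx)(Σy)/n = -406.41 − (-279.533333) = -126.876667
b = Sxy/Sxx = -126.876667/33.793333 = -3.754488
a = ȳ − b·x̄ = -9.983333 − (-3.754488)·4.666667 = 7.537611
ŷ(4.4) = a + b·4.4 = 7.537611 + (-3.754488)·4.4 = -8.982137

-8.982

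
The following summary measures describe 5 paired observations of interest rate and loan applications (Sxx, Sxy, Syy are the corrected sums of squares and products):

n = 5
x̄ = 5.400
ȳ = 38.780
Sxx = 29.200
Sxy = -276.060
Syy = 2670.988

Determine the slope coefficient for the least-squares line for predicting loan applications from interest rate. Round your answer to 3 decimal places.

-9.454

b = Sxy/Sxx = -276.06/29.2 = -9.454110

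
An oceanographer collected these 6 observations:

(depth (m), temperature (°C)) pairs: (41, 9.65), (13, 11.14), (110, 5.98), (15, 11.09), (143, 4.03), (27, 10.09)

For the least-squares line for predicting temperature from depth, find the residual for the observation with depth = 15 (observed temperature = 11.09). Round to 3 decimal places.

0.103

n = 6, Σx = 349, Σy = 51.98, Σxy = 2213.34, Σx² = 35353
Sxx = Σx² − (Σx)²/n = 35353 − 20300.166667 = 15052.833333
Sxy = Σxy − (Σx)(Σy)/n = 2213.34 − 3023.503333 = -810.163333
b = Sxy/Sxx = -810.163333/15052.833333 = -0.053821
a = ȳ − b·x̄ = 8.663333 − (-0.053821)·58.166667 = 11.793940
ŷ(15) = 11.793940 + (-0.053821)·15 = 10.986620
residual = y − ŷ = 11.09 − 10.986620 = 0.103380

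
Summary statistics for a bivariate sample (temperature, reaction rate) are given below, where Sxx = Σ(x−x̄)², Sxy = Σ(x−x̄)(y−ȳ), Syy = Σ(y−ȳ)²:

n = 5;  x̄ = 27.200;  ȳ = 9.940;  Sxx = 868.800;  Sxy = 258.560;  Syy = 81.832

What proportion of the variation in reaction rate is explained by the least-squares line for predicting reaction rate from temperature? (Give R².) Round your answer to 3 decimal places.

0.940

R² = Sxy²/(Sxx·Syy) = (258.56)²/(868.8·81.832) = 0.940329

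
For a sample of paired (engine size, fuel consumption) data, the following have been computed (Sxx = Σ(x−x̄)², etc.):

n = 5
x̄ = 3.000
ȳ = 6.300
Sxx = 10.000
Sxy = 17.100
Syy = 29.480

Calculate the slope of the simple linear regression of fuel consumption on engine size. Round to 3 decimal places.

1.710

b = Sxy/Sxx = 17.1/10 = 1.71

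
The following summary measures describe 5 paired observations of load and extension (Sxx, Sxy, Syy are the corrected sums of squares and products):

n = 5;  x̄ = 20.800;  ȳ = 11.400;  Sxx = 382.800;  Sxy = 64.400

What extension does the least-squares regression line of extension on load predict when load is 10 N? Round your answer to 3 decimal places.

b = Sxy/Sxx = 64.4/382.8 = 0.168234
a = ȳ − b·x̄ = 11.4 − 0.168234·20.8 = 7.900731
ŷ(10) = a + b·10 = 7.900731 + 0.168234·10 = 9.583072

9.583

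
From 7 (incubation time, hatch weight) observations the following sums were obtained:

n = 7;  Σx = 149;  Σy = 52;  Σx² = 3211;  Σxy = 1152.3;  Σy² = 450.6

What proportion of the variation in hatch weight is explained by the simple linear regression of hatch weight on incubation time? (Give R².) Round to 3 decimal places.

Sxx = Σx² − (Σx)²/n = 3211 − 3171.571429 = 39.428571
Sxy = Σxy − (Σx)(Σy)/n = 1152.3 − 1106.857143 = 45.442857
Syy = Σy² − (Σy)²/n = 450.6 − 386.285714 = 64.314286
R² = Sxy²/(Sxx·Syy) = (45.442857)²/(39.428571·64.314286) = 0.814353

0.814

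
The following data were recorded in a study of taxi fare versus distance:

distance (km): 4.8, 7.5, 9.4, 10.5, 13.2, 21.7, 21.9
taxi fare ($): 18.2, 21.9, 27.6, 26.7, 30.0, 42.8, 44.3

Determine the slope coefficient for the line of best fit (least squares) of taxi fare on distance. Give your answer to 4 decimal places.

1.4655

n = 7, Σx = 89, Σy = 211.5, Σxy = 3086.33, Σx² = 1402.64
Sxx = Σx² − (Σx)²/n = 1402.64 − 1131.571429 = 271.068571
Sxy = Σxy − (Σx)(Σy)/n = 3086.33 − 2689.071429 = 397.258571
b = Sxy/Sxx = 397.258571/271.068571 = 1.465528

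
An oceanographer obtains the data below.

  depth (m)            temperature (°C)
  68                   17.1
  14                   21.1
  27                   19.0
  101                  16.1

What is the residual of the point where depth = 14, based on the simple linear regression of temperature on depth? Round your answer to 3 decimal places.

n = 4, Σx = 210, Σy = 73.3, Σxy = 3597.3, Σx² = 15750
Sxx = Σx² − (Σx)²/n = 15750 − 11025 = 4725
Sxy = Σxy − (Σx)(Σy)/n = 3597.3 − 3848.25 = -250.95
b = Sxy/Sxx = -250.95/4725 = -0.053111
a = ȳ − b·x̄ = 18.325 − (-0.053111)·52.5 = 21.113333
ŷ(14) = 21.113333 + (-0.053111)·14 = 20.369778
residual = y − ŷ = 21.1 − 20.369778 = 0.730222

0.730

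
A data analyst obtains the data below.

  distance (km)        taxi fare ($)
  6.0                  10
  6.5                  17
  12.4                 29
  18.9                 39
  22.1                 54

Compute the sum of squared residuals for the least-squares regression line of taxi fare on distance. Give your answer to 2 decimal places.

n = 5, Σx = 65.9, Σy = 149, Σxy = 2460.6, Σx² = 1077.63, Σy² = 5667
Sxx = Σx² − (Σx)²/n = 1077.63 − 868.562 = 209.068
Sxy = Σxy − (Σx)(Σy)/n = 2460.6 − 1963.82 = 496.78
Syy = Σy² − (Σy)²/n = 5667 − 4440.2 = 1226.8
b = Sxy/Sxx = 496.78/209.068 = 2.376165
SSE = Syy − b·Sxy = 1226.8 − 2.376165·496.78 = 46.368904

46.37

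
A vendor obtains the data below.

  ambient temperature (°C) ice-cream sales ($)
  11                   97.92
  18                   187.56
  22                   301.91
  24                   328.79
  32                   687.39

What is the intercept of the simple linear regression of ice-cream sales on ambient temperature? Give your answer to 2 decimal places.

-275.68

n = 5, Σx = 107, Σy = 1603.57, Σxy = 40982.66, Σx² = 2529
Sxx = Σx² − (Σx)²/n = 2529 − 2289.8 = 239.2
Sxy = Σxy − (Σx)(Σy)/n = 40982.66 − 34316.398 = 6666.262
b = Sxy/Sxx = 6666.262/239.2 = 27.868988
a = ȳ − b·x̄ = 320.714 − 27.868988·21.4 = -275.682349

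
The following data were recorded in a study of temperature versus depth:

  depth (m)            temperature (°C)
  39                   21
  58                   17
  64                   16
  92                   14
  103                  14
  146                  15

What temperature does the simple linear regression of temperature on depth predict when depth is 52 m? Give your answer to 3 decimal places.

n = 6, Σx = 502, Σy = 97, Σxy = 7749, Σx² = 49370
Sxx = Σx² − (Σx)²/n = 49370 − 42000.666667 = 7369.333333
Sxy = Σxy − (Σx)(Σy)/n = 7749 − 8115.666667 = -366.666667
b = Sxy/Sxx = -366.666667/7369.333333 = -0.049756
a = ȳ − b·x̄ = 16.166667 − (-0.049756)·83.666667 = 20.329564
ŷ(52) = a + b·52 = 20.329564 + (-0.049756)·52 = 17.742265

17.742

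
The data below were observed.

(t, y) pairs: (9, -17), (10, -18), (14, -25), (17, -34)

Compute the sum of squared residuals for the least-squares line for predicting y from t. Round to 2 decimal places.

4.61

n = 4, Σx = 50, Σy = -94, Σxy = -1261, Σx² = 666, Σy² = 2394
Sxx = Σx² − (Σx)²/n = 666 − 625 = 41
Sxy = Σxy − (Σx)(Σy)/n = -1261 − (-1175) = -86
Syy = Σy² − (Σy)²/n = 2394 − 2209 = 185
b = Sxy/Sxx = -86/41 = -2.097561
SSE = Syy − b·Sxy = 185 − (-2.097561)·(-86) = 4.609756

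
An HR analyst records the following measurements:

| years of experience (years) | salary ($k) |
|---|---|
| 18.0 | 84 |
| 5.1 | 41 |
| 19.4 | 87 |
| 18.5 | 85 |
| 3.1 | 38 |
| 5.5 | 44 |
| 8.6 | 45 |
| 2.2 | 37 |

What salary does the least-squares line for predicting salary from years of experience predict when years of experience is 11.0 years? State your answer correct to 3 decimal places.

60.572

n = 8, Σx = 80.4, Σy = 461, Σxy = 5809.6, Σx² = 1187.28
Sxx = Σx² − (Σx)²/n = 1187.28 − 808.02 = 379.26
Sxy = Σxy − (Σx)(Σy)/n = 5809.6 − 4633.05 = 1176.55
b = Sxy/Sxx = 1176.55/379.26 = 3.102225
a = ȳ − b·x̄ = 57.625 − 3.102225·10.05 = 26.447635
ŷ(11.0) = a + b·11.0 = 26.447635 + 3.102225·11 = 60.572114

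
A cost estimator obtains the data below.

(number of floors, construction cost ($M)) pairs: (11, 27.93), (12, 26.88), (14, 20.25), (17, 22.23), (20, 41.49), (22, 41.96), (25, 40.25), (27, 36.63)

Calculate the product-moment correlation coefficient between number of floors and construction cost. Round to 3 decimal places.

0.734

n = 8, Σx = 148, Σy = 257.62, Σxy = 5039.38, Σx² = 2988, Σy² = 8850.7358
Sxx = Σx² − (Σx)²/n = 2988 − 2738 = 250
Sxy = Σxy − (Σx)(Σy)/n = 5039.38 − 4765.97 = 273.41
Syy = Σy² − (Σy)²/n = 8850.7358 − 8296.00805 = 554.72775
r = Sxy/√(Sxx·Syy) = 273.41/√(138681.9375) = 273.41/372.400238 = 0.734183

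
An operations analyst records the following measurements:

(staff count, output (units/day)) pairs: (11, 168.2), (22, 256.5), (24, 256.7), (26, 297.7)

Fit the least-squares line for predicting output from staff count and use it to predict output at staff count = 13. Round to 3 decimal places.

n = 4, Σx = 83, Σy = 979.1, Σxy = 21394.2, Σx² = 1857
Sxx = Σx² − (Σx)²/n = 1857 − 1722.25 = 134.75
Sxy = Σxy − (Σx)(Σy)/n = 21394.2 − 20316.325 = 1077.875
b = Sxy/Sxx = 1077.875/134.75 = 7.999072
a = ȳ − b·x̄ = 244.775 − 7.999072·20.75 = 78.794249
ŷ(13) = a + b·13 = 78.794249 + 7.999072·13 = 182.782189

182.782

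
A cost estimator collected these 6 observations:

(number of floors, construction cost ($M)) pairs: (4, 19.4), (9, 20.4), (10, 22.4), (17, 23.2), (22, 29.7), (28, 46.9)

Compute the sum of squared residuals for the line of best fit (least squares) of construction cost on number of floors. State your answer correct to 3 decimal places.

n = 6, Σx = 90, Σy = 162, Σxy = 2846.2, Σx² = 1754, Σy² = 4914.22
Sxx = Σx² − (Σx)²/n = 1754 − 1350 = 404
Sxy = Σxy − (Σx)(Σy)/n = 2846.2 − 2430 = 416.2
Syy = Σy² − (Σy)²/n = 4914.22 − 4374 = 540.22
b = Sxy/Sxx = 416.2/404 = 1.030198
SSE = Syy − b·Sxy = 540.22 − 1.030198·416.2 = 111.451584

111.452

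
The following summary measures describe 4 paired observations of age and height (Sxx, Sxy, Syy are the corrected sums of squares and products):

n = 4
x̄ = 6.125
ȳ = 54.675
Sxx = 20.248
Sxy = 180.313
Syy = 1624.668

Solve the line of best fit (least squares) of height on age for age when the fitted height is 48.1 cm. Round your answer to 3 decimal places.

5.387

b = Sxy/Sxx = 180.313/20.248 = 8.905225
a = ȳ − b·x̄ = 54.675 − 8.905225·6.125 = 0.130496
Set a + b·x = 48.1: x = (48.1 − 0.130496) / 8.905225 = 5.386669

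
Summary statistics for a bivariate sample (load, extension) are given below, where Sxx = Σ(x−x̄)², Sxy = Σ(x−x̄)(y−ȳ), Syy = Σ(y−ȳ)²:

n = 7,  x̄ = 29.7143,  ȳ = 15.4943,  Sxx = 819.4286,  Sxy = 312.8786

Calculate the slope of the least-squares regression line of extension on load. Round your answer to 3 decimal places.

0.382

b = Sxy/Sxx = 312.8786/819.4286 = 0.381825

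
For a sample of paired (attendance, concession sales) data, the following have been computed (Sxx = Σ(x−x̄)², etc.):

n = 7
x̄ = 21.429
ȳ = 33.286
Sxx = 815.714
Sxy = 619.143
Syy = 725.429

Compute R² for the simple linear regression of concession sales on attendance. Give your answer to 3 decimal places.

R² = Sxy²/(Sxx·Syy) = (619.143)²/(815.714·725.429) = 0.647812

0.648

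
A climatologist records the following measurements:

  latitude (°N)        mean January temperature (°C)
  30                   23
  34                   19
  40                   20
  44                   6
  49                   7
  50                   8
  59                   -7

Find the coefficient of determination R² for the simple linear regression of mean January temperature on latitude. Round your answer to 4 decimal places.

n = 7, Σx = 306, Σy = 76, Σxy = 2730, Σx² = 13974, Σy² = 1488
Sxx = Σx² − (Σx)²/n = 13974 − 13376.571429 = 597.428571
Sxy = Σxy − (Σx)(Σy)/n = 2730 − 3322.285714 = -592.285714
Syy = Σy² − (Σy)²/n = 1488 − 825.142857 = 662.857143
R² = Sxy²/(Sxx·Syy) = (-592.285714)²/(597.428571·662.857143) = 0.885843

0.8858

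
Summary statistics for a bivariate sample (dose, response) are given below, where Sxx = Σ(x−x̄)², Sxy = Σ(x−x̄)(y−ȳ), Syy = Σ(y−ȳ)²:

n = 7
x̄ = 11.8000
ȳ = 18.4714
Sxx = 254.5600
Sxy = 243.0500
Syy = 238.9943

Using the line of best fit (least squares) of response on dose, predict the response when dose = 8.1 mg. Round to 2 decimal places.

b = Sxy/Sxx = 243.05/254.56 = 0.954785
a = ȳ − b·x̄ = 18.4714 − 0.954785·11.8 = 7.204940
ŷ(8.1) = a + b·8.1 = 7.204940 + 0.954785·8.1 = 14.938697

14.94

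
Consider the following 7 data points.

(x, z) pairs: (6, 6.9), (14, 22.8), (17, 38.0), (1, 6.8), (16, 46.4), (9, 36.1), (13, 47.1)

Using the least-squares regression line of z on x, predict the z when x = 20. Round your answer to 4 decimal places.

50.6583

n = 7, Σx = 76, Σy = 204.1, Σxy = 2693, Σx² = 1028
Sxx = Σx² − (Σx)²/n = 1028 − 825.142857 = 202.857143
Sxy = Σxy − (Σx)(Σy)/n = 2693 − 2215.942857 = 477.057143
b = Sxy/Sxx = 477.057143/202.857143 = 2.351690
a = ȳ − b·x̄ = 29.157143 − 2.351690·10.857143 = 3.624507
ŷ(20) = a + b·20 = 3.624507 + 2.351690·20 = 50.658310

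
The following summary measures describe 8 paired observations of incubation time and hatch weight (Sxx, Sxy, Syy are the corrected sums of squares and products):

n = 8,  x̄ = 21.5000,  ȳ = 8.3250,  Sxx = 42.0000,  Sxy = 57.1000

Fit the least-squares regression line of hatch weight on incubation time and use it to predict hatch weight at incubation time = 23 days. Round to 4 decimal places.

10.3643

b = Sxy/Sxx = 57.1/42 = 1.359524
a = ȳ − b·x̄ = 8.325 − 1.359524·21.5 = -20.904762
ŷ(23) = a + b·23 = -20.904762 + 1.359524·23 = 10.364286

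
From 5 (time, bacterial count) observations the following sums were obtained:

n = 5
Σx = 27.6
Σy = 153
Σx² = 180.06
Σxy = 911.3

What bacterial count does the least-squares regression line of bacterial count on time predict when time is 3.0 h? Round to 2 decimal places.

Sxx = Σx² − (Σx)²/n = 180.06 − 152.352 = 27.708
Sxy = Σxy − (Σx)(Σy)/n = 911.3 − 844.56 = 66.74
b = Sxy/Sxx = 66.74/27.708 = 2.408691
a = ȳ − b·x̄ = 30.6 − 2.408691·5.52 = 17.304028
ŷ(3.0) = a + b·3.0 = 17.304028 + 2.408691·3 = 24.530100

24.53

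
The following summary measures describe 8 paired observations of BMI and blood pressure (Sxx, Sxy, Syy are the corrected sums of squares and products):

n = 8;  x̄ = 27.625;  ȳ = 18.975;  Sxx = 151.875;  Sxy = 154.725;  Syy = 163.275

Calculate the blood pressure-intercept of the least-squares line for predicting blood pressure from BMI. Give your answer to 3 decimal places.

-9.168

b = Sxy/Sxx = 154.725/151.875 = 1.018765
a = ȳ − b·x̄ = 18.975 − 1.018765·27.625 = -9.168395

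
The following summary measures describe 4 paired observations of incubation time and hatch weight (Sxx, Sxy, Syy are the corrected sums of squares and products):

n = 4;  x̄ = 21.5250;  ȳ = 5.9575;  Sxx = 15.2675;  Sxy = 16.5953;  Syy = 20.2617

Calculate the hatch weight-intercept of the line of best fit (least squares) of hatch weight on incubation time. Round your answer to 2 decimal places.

-17.44

b = Sxy/Sxx = 16.5953/15.2675 = 1.086969
a = ȳ − b·x̄ = 5.9575 − 1.086969·21.525 = -17.439509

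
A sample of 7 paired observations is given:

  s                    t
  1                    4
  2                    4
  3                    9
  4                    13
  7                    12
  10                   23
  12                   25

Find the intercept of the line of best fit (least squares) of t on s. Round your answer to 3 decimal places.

2.128

n = 7, Σx = 39, Σy = 90, Σxy = 705, Σx² = 323
Sxx = Σx² − (Σx)²/n = 323 − 217.285714 = 105.714286
Sxy = Σxy − (Σx)(Σy)/n = 705 − 501.428571 = 203.571429
b = Sxy/Sxx = 203.571429/105.714286 = 1.925676
a = ȳ − b·x̄ = 12.857143 − 1.925676·5.571429 = 2.128378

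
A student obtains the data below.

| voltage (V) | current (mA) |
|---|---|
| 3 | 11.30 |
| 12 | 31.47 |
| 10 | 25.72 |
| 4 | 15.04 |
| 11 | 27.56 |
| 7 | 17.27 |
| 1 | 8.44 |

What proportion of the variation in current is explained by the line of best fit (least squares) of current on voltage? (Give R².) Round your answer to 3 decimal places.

0.975

n = 7, Σx = 48, Σy = 136.8, Σxy = 1161.39, Σx² = 440, Σy² = 3134.811
Sxx = Σx² − (Σx)²/n = 440 − 329.142857 = 110.857143
Sxy = Σxy − (Σx)(Σy)/n = 1161.39 − 938.057143 = 223.332857
Syy = Σy² − (Σy)²/n = 3134.811 − 2673.462857 = 461.348143
R² = Sxy²/(Sxx·Syy) = (223.332857)²/(110.857143·461.348143) = 0.975243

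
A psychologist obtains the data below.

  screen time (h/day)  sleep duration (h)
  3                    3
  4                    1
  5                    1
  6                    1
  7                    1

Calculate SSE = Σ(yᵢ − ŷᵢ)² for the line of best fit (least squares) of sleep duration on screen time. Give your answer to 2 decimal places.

n = 5, Σx = 25, Σy = 7, Σxy = 31, Σx² = 135, Σy² = 13
Sxx = Σx² − (Σx)²/n = 135 − 125 = 10
Sxy = Σxy − (Σx)(Σy)/n = 31 − 35 = -4
Syy = Σy² − (Σy)²/n = 13 − 9.8 = 3.2
b = Sxy/Sxx = -4/10 = -0.4
SSE = Syy − b·Sxy = 3.2 − (-0.4)·(-4) = 1.6

1.60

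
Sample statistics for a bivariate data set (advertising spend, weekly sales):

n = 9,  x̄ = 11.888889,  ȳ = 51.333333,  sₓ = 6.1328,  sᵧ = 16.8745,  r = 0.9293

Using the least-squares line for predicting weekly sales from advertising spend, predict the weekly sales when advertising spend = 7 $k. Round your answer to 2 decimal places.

38.83

b = r · sᵧ/sₓ = 0.9293 · 16.8745/6.1328 = 2.556984
a = ȳ − b·x̄ = 51.333333 − 2.556984·11.888889 = 20.933631
ŷ(7) = a + b·7 = 20.933631 + 2.556984·7 = 38.832521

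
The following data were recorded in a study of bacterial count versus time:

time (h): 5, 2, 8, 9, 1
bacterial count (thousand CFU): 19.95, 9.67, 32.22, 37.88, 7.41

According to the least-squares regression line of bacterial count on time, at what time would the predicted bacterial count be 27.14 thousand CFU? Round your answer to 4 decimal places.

n = 5, Σx = 25, Σy = 107.13, Σxy = 725.18, Σx² = 175
Sxx = Σx² − (Σx)²/n = 175 − 125 = 50
Sxy = Σxy − (Σx)(Σy)/n = 725.18 − 535.65 = 189.53
b = Sxy/Sxx = 189.53/50 = 3.7906
a = ȳ − b·x̄ = 21.426 − 3.7906·5 = 2.473
Set a + b·x = 27.14: x = (27.14 − 2.473) / 3.7906 = 6.507413

6.5074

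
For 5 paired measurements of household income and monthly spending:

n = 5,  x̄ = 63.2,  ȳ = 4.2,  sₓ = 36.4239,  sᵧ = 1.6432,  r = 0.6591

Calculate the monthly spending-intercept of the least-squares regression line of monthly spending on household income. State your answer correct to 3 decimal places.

b = r · sᵧ/sₓ = 0.6591 · 1.6432/36.4239 = 0.029734
a = ȳ − b·x̄ = 4.2 − 0.029734·63.2 = 2.320803

2.321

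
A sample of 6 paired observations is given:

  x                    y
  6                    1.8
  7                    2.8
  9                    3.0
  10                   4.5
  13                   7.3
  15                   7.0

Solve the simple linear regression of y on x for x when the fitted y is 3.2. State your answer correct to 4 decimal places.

8.1201

n = 6, Σx = 60, Σy = 26.4, Σxy = 302.3, Σx² = 660
Sxx = Σx² − (Σx)²/n = 660 − 600 = 60
Sxy = Σxy − (Σx)(Σy)/n = 302.3 − 264 = 38.3
b = Sxy/Sxx = 38.3/60 = 0.638333
a = ȳ − b·x̄ = 4.4 − 0.638333·10 = -1.983333
Set a + b·x = 3.2: x = (3.2 − (-1.983333)) / 0.638333 = 8.120104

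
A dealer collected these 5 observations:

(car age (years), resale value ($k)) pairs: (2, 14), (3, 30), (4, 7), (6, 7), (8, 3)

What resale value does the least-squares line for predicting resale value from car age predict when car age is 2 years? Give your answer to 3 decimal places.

19.888

n = 5, Σx = 23, Σy = 61, Σxy = 212, Σx² = 129
Sxx = Σx² − (Σx)²/n = 129 − 105.8 = 23.2
Sxy = Σxy − (Σx)(Σy)/n = 212 − 280.6 = -68.6
b = Sxy/Sxx = -68.6/23.2 = -2.956897
a = ȳ − b·x̄ = 12.2 − (-2.956897)·4.6 = 25.801724
ŷ(2) = a + b·2 = 25.801724 + (-2.956897)·2 = 19.887931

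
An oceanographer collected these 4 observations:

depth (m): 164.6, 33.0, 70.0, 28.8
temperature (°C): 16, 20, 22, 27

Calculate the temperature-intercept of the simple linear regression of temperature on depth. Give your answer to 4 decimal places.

n = 4, Σx = 296.4, Σy = 85, Σxy = 5611.2, Σx² = 33911.6
Sxx = Σx² − (Σx)²/n = 33911.6 − 21963.24 = 11948.36
Sxy = Σxy − (Σx)(Σy)/n = 5611.2 − 6298.5 = -687.3
b = Sxy/Sxx = -687.3/11948.36 = -0.057523
a = ȳ − b·x̄ = 21.25 − (-0.057523)·74.1 = 25.512420

25.5124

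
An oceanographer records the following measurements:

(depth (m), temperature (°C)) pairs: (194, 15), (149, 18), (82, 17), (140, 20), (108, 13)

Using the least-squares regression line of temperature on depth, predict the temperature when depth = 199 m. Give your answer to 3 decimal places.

16.762

n = 5, Σx = 673, Σy = 83, Σxy = 11190, Σx² = 97825
Sxx = Σx² − (Σx)²/n = 97825 − 90585.8 = 7239.2
Sxy = Σxy − (Σx)(Σy)/n = 11190 − 11171.8 = 18.2
b = Sxy/Sxx = 18.2/7239.2 = 0.002514
a = ȳ − b·x̄ = 16.6 − 0.002514·134.6 = 16.261603
ŷ(199) = a + b·199 = 16.261603 + 0.002514·199 = 16.761907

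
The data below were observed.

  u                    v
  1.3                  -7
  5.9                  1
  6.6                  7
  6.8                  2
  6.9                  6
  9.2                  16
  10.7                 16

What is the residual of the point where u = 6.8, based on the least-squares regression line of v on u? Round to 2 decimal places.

-3.93

n = 7, Σx = 47.4, Σy = 41, Σxy = 416.4, Σx² = 373.04
Sxx = Σx² − (Σx)²/n = 373.04 − 320.965714 = 52.074286
Sxy = Σxy − (Σx)(Σy)/n = 416.4 − 277.628571 = 138.771429
b = Sxy/Sxx = 138.771429/52.074286 = 2.664874
a = ȳ − b·x̄ = 5.857143 − 2.664874·6.771429 = -12.187863
ŷ(6.8) = -12.187863 + 2.664874·6.8 = 5.933282
residual = y − ŷ = 2 − 5.933282 = -3.933282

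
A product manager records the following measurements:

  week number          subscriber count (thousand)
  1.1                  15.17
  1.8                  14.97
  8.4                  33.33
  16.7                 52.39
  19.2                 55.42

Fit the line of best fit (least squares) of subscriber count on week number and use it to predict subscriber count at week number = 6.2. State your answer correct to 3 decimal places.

26.703

n = 5, Σx = 47.2, Σy = 171.28, Σxy = 2262.582, Σx² = 722.54
Sxx = Σx² − (Σx)²/n = 722.54 − 445.568 = 276.972
Sxy = Σxy − (Σx)(Σy)/n = 2262.582 − 1616.8832 = 645.6988
b = Sxy/Sxx = 645.6988/276.972 = 2.331278
a = ȳ − b·x̄ = 34.256 − 2.331278·9.44 = 12.248733
ŷ(6.2) = a + b·6.2 = 12.248733 + 2.331278·6.2 = 26.702658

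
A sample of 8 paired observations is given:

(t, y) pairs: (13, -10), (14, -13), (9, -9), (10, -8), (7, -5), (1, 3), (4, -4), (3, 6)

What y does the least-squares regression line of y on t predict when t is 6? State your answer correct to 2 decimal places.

-2.94

n = 8, Σx = 61, Σy = -40, Σxy = -503, Σx² = 621
Sxx = Σx² − (Σx)²/n = 621 − 465.125 = 155.875
Sxy = Σxy − (Σx)(Σy)/n = -503 − (-305) = -198
b = Sxy/Sxx = -198/155.875 = -1.270249
a = ȳ − b·x̄ = -5 − (-1.270249)·7.625 = 4.685646
ŷ(6) = a + b·6 = 4.685646 + (-1.270249)·6 = -2.935846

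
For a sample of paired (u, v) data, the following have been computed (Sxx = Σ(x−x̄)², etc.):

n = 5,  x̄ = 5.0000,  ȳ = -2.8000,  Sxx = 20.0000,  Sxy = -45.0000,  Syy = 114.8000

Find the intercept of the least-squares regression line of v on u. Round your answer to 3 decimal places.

8.450

b = Sxy/Sxx = -45/20 = -2.25
a = ȳ − b·x̄ = -2.8 − (-2.25)·5 = 8.45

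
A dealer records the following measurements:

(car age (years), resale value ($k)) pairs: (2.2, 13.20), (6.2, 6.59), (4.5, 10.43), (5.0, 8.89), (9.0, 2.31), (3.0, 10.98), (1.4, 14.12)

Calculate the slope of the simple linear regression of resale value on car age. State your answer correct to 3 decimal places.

n = 7, Σx = 31.3, Σy = 66.52, Σxy = 234.781, Σx² = 180.49
Sxx = Σx² − (Σx)²/n = 180.49 − 139.955714 = 40.534286
Sxy = Σxy − (Σx)(Σy)/n = 234.781 − 297.439429 = -62.658429
b = Sxy/Sxx = -62.658429/40.534286 = -1.545813

-1.546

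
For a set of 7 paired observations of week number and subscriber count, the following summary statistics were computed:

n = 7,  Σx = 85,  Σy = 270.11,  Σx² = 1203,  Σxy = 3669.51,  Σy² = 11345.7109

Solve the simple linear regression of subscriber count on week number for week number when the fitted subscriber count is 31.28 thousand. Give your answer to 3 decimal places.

Sxx = Σx² − (Σx)²/n = 1203 − 1032.142857 = 170.857143
Sxy = Σxy − (Σx)(Σy)/n = 3669.51 − 3279.907143 = 389.602857
b = Sxy/Sxx = 389.602857/170.857143 = 2.280284
a = ȳ − b·x̄ = 38.587143 − 2.280284·12.142857 = 10.897977
Set a + b·x = 31.28: x = (31.28 − 10.897977) / 2.280284 = 8.938369

8.938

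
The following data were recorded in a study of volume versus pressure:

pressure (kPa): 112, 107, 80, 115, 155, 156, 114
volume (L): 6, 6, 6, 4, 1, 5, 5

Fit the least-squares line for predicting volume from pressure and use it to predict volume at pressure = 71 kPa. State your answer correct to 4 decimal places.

6.8865

n = 7, Σx = 839, Σy = 33, Σxy = 3759, Σx² = 104975
Sxx = Σx² − (Σx)²/n = 104975 − 100560.142857 = 4414.857143
Sxy = Σxy − (Σx)(Σy)/n = 3759 − 3955.285714 = -196.285714
b = Sxy/Sxx = -196.285714/4414.857143 = -0.044460
a = ȳ − b·x̄ = 4.714286 − (-0.044460)·119.857143 = 10.043166
ŷ(71) = a + b·71 = 10.043166 + (-0.044460)·71 = 6.886487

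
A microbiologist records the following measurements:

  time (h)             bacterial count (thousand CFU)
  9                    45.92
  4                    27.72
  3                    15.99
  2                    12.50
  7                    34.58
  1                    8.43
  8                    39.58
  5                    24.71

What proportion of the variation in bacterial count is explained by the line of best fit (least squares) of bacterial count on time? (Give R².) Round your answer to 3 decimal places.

0.967

n = 8, Σx = 39, Σy = 209.43, Σxy = 1287.81, Σx² = 249, Σy² = 6732.9767
Sxx = Σx² − (Σx)²/n = 249 − 190.125 = 58.875
Sxy = Σxy − (Σx)(Σy)/n = 1287.81 − 1020.97125 = 266.83875
Syy = Σy² − (Σy)²/n = 6732.9767 − 5482.615612 = 1250.361087
R² = Sxy²/(Sxx·Syy) = (266.83875)²/(58.875·1250.361087) = 0.967234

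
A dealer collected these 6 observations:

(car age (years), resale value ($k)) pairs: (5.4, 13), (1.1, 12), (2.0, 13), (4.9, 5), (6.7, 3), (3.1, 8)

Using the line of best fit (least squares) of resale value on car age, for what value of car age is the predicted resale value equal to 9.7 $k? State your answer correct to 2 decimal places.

n = 6, Σx = 23.2, Σy = 54, Σxy = 178.8, Σx² = 112.88
Sxx = Σx² − (Σx)²/n = 112.88 − 89.706667 = 23.173333
Sxy = Σxy − (Σx)(Σy)/n = 178.8 − 208.8 = -30
b = Sxy/Sxx = -30/23.173333 = -1.294591
a = ȳ − b·x̄ = 9 − (-1.294591)·3.866667 = 14.005754
Set a + b·x = 9.7: x = (9.7 − 14.005754) / (-1.294591) = 3.325956

3.33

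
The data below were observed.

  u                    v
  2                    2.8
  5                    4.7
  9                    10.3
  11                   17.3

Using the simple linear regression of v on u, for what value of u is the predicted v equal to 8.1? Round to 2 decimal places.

n = 4, Σx = 27, Σy = 35.1, Σxy = 312.1, Σx² = 231
Sxx = Σx² − (Σx)²/n = 231 − 182.25 = 48.75
Sxy = Σxy − (Σx)(Σy)/n = 312.1 − 236.925 = 75.175
b = Sxy/Sxx = 75.175/48.75 = 1.542051
a = ȳ − b·x̄ = 8.775 − 1.542051·6.75 = -1.633846
Set a + b·x = 8.1: x = (8.1 − (-1.633846)) / 1.542051 = 6.312271

6.31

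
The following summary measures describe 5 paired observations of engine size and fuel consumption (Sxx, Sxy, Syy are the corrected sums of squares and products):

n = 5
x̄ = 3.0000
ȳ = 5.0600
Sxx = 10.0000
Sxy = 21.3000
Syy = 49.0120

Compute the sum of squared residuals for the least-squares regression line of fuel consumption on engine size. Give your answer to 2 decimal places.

3.64

b = Sxy/Sxx = 21.3/10 = 2.13
SSE = Syy − b·Sxy = 49.012 − 2.13·21.3 = 3.643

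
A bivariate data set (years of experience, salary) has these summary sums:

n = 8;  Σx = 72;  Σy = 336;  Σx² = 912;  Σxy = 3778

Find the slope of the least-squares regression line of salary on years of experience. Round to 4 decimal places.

2.8561

Sxx = Σx² − (Σx)²/n = 912 − 648 = 264
Sxy = Σxy − (Σx)(Σy)/n = 3778 − 3024 = 754
b = Sxy/Sxx = 754/264 = 2.856061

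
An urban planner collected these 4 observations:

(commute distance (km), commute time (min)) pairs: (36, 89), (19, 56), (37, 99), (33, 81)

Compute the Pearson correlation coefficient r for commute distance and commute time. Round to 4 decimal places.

n = 4, Σx = 125, Σy = 325, Σxy = 10604, Σx² = 4115, Σy² = 27419
Sxx = Σx² − (Σx)²/n = 4115 − 3906.25 = 208.75
Sxy = Σxy − (Σx)(Σy)/n = 10604 − 10156.25 = 447.75
Syy = Σy² − (Σy)²/n = 27419 − 26406.25 = 1012.75
r = Sxy/√(Sxx·Syy) = 447.75/√(211411.5625) = 447.75/459.795131 = 0.973803

0.9738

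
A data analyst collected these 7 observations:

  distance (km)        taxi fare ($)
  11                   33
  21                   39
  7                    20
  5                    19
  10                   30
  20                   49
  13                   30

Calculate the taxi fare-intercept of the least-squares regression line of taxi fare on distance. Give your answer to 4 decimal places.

n = 7, Σx = 87, Σy = 220, Σxy = 3087, Σx² = 1305
Sxx = Σx² − (Σx)²/n = 1305 − 1081.285714 = 223.714286
Sxy = Σxy − (Σx)(Σy)/n = 3087 − 2734.285714 = 352.714286
b = Sxy/Sxx = 352.714286/223.714286 = 1.576628
a = ȳ − b·x̄ = 31.428571 − 1.576628·12.428571 = 11.833333

11.8333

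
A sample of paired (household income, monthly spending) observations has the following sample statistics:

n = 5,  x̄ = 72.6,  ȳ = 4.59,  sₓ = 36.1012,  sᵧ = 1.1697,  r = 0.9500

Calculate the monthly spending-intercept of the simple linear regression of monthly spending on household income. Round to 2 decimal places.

2.36

b = r · sᵧ/sₓ = 0.95 · 1.1697/36.1012 = 0.030781
a = ȳ − b·x̄ = 4.59 − 0.030781·72.6 = 2.355332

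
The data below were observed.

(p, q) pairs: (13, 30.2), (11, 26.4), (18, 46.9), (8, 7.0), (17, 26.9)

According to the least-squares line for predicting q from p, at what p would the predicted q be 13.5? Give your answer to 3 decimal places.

n = 5, Σx = 67, Σy = 137.4, Σxy = 2040.5, Σx² = 967
Sxx = Σx² − (Σx)²/n = 967 − 897.8 = 69.2
Sxy = Σxy − (Σx)(Σy)/n = 2040.5 − 1841.16 = 199.34
b = Sxy/Sxx = 199.34/69.2 = 2.880636
a = ȳ − b·x̄ = 27.48 − 2.880636·13.4 = -11.120520
Set a + b·x = 13.5: x = (13.5 − (-11.120520)) / 2.880636 = 8.546905

8.547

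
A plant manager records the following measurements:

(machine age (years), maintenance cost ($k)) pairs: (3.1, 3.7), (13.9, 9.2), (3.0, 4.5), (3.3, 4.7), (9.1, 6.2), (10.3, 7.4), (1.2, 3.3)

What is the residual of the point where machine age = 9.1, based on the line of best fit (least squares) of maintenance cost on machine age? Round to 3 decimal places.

-0.611

n = 7, Σx = 43.9, Σy = 39, Σxy = 304.96, Σx² = 413.05
Sxx = Σx² − (Σx)²/n = 413.05 − 275.315714 = 137.734286
Sxy = Σxy − (Σx)(Σy)/n = 304.96 − 244.585714 = 60.374286
b = Sxy/Sxx = 60.374286/137.734286 = 0.438339
a = ȳ − b·x̄ = 5.571429 − 0.438339·6.271429 = 2.822418
ŷ(9.1) = 2.822418 + 0.438339·9.1 = 6.811301
residual = y − ŷ = 6.2 − 6.811301 = -0.611301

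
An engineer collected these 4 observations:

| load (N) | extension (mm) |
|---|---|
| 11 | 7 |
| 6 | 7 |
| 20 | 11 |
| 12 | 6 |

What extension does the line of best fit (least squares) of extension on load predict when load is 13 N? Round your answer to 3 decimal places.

n = 4, Σx = 49, Σy = 31, Σxy = 411, Σx² = 701
Sxx = Σx² − (Σx)²/n = 701 − 600.25 = 100.75
Sxy = Σxy − (Σx)(Σy)/n = 411 − 379.75 = 31.25
b = Sxy/Sxx = 31.25/100.75 = 0.310174
a = ȳ − b·x̄ = 7.75 − 0.310174·12.25 = 3.950372
ŷ(13) = a + b·13 = 3.950372 + 0.310174·13 = 7.982630

7.983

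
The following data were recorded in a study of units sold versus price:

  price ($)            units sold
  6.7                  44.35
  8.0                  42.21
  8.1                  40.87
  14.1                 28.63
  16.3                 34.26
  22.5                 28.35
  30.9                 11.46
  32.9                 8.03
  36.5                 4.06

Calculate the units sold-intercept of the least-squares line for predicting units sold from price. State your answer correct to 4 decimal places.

n = 9, Σx = 176, Σy = 242.22, Σxy = 3332.359, Σx² = 4514.72
Sxx = Σx² − (Σx)²/n = 4514.72 − 3441.777778 = 1072.942222
Sxy = Σxy − (Σx)(Σy)/n = 3332.359 − 4736.746667 = -1404.387667
b = Sxy/Sxx = -1404.387667/1072.942222 = -1.308913
a = ȳ − b·x̄ = 26.913333 − (-1.308913)·19.555556 = 52.509848

52.5098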